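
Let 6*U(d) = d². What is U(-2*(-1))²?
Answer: 4/9 ≈ 0.44444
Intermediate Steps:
U(d) = d²/6
U(-2*(-1))² = ((-2*(-1))²/6)² = ((⅙)*2²)² = ((⅙)*4)² = (⅔)² = 4/9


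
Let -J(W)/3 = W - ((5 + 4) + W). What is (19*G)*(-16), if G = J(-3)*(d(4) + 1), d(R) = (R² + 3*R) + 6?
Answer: -287280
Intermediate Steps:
J(W) = 27 (J(W) = -3*(W - ((5 + 4) + W)) = -3*(W - (9 + W)) = -3*(W + (-9 - W)) = -3*(-9) = 27)
d(R) = 6 + R² + 3*R
G = 945 (G = 27*((6 + 4² + 3*4) + 1) = 27*((6 + 16 + 12) + 1) = 27*(34 + 1) = 27*35 = 945)
(19*G)*(-16) = (19*945)*(-16) = 17955*(-16) = -287280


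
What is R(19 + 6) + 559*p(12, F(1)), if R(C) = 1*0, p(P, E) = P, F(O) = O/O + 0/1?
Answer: 6708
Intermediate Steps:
F(O) = 1 (F(O) = 1 + 0*1 = 1 + 0 = 1)
R(C) = 0
R(19 + 6) + 559*p(12, F(1)) = 0 + 559*12 = 0 + 6708 = 6708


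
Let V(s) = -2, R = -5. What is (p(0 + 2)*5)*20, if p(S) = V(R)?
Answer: -200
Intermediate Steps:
p(S) = -2
(p(0 + 2)*5)*20 = -2*5*20 = -10*20 = -200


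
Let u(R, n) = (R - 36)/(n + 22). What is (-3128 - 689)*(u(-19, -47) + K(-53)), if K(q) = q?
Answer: 969518/5 ≈ 1.9390e+5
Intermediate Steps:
u(R, n) = (-36 + R)/(22 + n)
(-3128 - 689)*(u(-19, -47) + K(-53)) = (-3128 - 689)*((-36 - 19)/(22 - 47) - 53) = -3817*(-55/(-25) - 53) = -3817*(-1/25*(-55) - 53) = -3817*(11/5 - 53) = -3817*(-254/5) = 969518/5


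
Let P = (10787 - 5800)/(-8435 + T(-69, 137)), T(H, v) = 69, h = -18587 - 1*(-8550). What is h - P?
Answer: -83964555/8366 ≈ -10036.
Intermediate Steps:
h = -10037 (h = -18587 + 8550 = -10037)
P = -4987/8366 (P = (10787 - 5800)/(-8435 + 69) = 4987/(-8366) = 4987*(-1/8366) = -4987/8366 ≈ -0.59610)
h - P = -10037 - 1*(-4987/8366) = -10037 + 4987/8366 = -83964555/8366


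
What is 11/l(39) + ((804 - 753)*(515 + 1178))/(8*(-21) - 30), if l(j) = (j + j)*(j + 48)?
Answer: -16275595/37323 ≈ -436.07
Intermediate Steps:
l(j) = 2*j*(48 + j) (l(j) = (2*j)*(48 + j) = 2*j*(48 + j))
11/l(39) + ((804 - 753)*(515 + 1178))/(8*(-21) - 30) = 11/((2*39*(48 + 39))) + ((804 - 753)*(515 + 1178))/(8*(-21) - 30) = 11/((2*39*87)) + (51*1693)/(-168 - 30) = 11/6786 + 86343/(-198) = 11*(1/6786) + 86343*(-1/198) = 11/6786 - 28781/66 = -16275595/37323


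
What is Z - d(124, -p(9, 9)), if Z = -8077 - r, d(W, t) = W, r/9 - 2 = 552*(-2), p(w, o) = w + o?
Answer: 1717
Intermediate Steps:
p(w, o) = o + w
r = -9918 (r = 18 + 9*(552*(-2)) = 18 + 9*(-1104) = 18 - 9936 = -9918)
Z = 1841 (Z = -8077 - 1*(-9918) = -8077 + 9918 = 1841)
Z - d(124, -p(9, 9)) = 1841 - 1*124 = 1841 - 124 = 1717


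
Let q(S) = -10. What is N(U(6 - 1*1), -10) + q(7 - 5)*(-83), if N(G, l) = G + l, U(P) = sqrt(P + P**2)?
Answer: 820 + sqrt(30) ≈ 825.48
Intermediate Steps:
N(U(6 - 1*1), -10) + q(7 - 5)*(-83) = (sqrt((6 - 1*1)*(1 + (6 - 1*1))) - 10) - 10*(-83) = (sqrt((6 - 1)*(1 + (6 - 1))) - 10) + 830 = (sqrt(5*(1 + 5)) - 10) + 830 = (sqrt(5*6) - 10) + 830 = (sqrt(30) - 10) + 830 = (-10 + sqrt(30)) + 830 = 820 + sqrt(30)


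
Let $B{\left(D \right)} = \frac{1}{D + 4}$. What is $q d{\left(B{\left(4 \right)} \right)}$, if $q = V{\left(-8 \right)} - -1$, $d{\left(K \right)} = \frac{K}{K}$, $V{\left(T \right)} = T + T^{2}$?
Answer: $57$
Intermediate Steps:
$B{\left(D \right)} = \frac{1}{4 + D}$
$d{\left(K \right)} = 1$
$q = 57$ ($q = - 8 \left(1 - 8\right) - -1 = \left(-8\right) \left(-7\right) + 1 = 56 + 1 = 57$)
$q d{\left(B{\left(4 \right)} \right)} = 57 \cdot 1 = 57$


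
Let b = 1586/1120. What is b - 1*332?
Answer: -185127/560 ≈ -330.58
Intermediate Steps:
b = 793/560 (b = 1586*(1/1120) = 793/560 ≈ 1.4161)
b - 1*332 = 793/560 - 1*332 = 793/560 - 332 = -185127/560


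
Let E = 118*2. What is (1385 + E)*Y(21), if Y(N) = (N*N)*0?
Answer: 0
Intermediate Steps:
Y(N) = 0 (Y(N) = N²*0 = 0)
E = 236
(1385 + E)*Y(21) = (1385 + 236)*0 = 1621*0 = 0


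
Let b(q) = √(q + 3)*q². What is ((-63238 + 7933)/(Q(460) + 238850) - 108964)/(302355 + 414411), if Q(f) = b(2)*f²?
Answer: -1536355507522843/10106158268583060 - 15603384*√5/842179855715255 ≈ -0.15202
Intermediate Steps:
b(q) = q²*√(3 + q) (b(q) = √(3 + q)*q² = q²*√(3 + q))
Q(f) = 4*√5*f² (Q(f) = (2²*√(3 + 2))*f² = (4*√5)*f² = 4*√5*f²)
((-63238 + 7933)/(Q(460) + 238850) - 108964)/(302355 + 414411) = ((-63238 + 7933)/(4*√5*460² + 238850) - 108964)/(302355 + 414411) = (-55305/(4*√5*211600 + 238850) - 108964)/716766 = (-55305/(846400*√5 + 238850) - 108964)*(1/716766) = (-55305/(238850 + 846400*√5) - 108964)*(1/716766) = (-108964 - 55305/(238850 + 846400*√5))*(1/716766) = -54482/358383 - 18435/(238922*(238850 + 846400*√5))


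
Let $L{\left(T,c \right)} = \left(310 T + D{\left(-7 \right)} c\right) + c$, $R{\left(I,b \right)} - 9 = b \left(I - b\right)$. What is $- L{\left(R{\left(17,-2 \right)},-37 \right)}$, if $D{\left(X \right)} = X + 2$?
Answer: $8842$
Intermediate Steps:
$D{\left(X \right)} = 2 + X$
$R{\left(I,b \right)} = 9 + b \left(I - b\right)$
$L{\left(T,c \right)} = - 4 c + 310 T$ ($L{\left(T,c \right)} = \left(310 T + \left(2 - 7\right) c\right) + c = \left(310 T - 5 c\right) + c = \left(- 5 c + 310 T\right) + c = - 4 c + 310 T$)
$- L{\left(R{\left(17,-2 \right)},-37 \right)} = - (\left(-4\right) \left(-37\right) + 310 \left(9 - \left(-2\right)^{2} + 17 \left(-2\right)\right)) = - (148 + 310 \left(9 - 4 - 34\right)) = - (148 + 310 \left(-29\right)) = - (148 - 8990) = \left(-1\right) \left(-8842\right) = 8842$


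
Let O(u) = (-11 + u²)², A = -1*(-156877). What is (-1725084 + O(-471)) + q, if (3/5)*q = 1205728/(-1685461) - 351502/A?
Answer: 39032338490831634620666/793230195891 ≈ 4.9207e+10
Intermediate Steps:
A = 156877
q = -3907969519390/793230195891 (q = 5*(1205728/(-1685461) - 351502/156877)/3 = 5*(1205728*(-1/1685461) - 351502*1/156877)/3 = 5*(-1205728/1685461 - 351502/156877)/3 = (5/3)*(-781593903878/264410065297) = -3907969519390/793230195891 ≈ -4.9267)
(-1725084 + O(-471)) + q = (-1725084 + (-11 + (-471)²)²) - 3907969519390/793230195891 = (-1725084 + (-11 + 221841)²) - 3907969519390/793230195891 = (-1725084 + 221830²) - 3907969519390/793230195891 = (-1725084 + 49208548900) - 3907969519390/793230195891 = 49206823816 - 3907969519390/793230195891 = 39032338490831634620666/793230195891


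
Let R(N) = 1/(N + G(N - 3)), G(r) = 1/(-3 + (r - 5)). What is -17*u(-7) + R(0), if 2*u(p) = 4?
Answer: -45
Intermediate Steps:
u(p) = 2 (u(p) = (½)*4 = 2)
G(r) = 1/(-8 + r) (G(r) = 1/(-3 + (-5 + r)) = 1/(-8 + r))
R(N) = 1/(N + 1/(-11 + N)) (R(N) = 1/(N + 1/(-8 + (N - 3))) = 1/(N + 1/(-8 + (-3 + N))) = 1/(N + 1/(-11 + N)))
-17*u(-7) + R(0) = -17*2 + (-11 + 0)/(1 + 0*(-11 + 0)) = -34 - 11/(1 + 0*(-11)) = -34 - 11/(1 + 0) = -34 - 11/1 = -34 + 1*(-11) = -34 - 11 = -45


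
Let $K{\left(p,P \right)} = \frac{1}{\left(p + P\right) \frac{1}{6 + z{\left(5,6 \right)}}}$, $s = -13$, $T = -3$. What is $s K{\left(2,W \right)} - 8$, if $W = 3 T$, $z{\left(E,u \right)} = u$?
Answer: $\frac{100}{7} \approx 14.286$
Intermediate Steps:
$W = -9$ ($W = 3 \left(-3\right) = -9$)
$K{\left(p,P \right)} = \frac{1}{\frac{P}{12} + \frac{p}{12}}$ ($K{\left(p,P \right)} = \frac{1}{\left(p + P\right) \frac{1}{6 + 6}} = \frac{1}{\left(P + p\right) \frac{1}{12}} = \frac{1}{\frac{P}{12} + \frac{p}{12}}$)
$s K{\left(2,W \right)} - 8 = - 13 \frac{12}{-9 + 2} - 8 = - 13 \frac{12}{-7} - 8 = - 13 \cdot 12 \left(- \frac{1}{7}\right) - 8 = \left(-13\right) \left(- \frac{12}{7}\right) - 8 = \frac{156}{7} - 8 = \frac{100}{7}$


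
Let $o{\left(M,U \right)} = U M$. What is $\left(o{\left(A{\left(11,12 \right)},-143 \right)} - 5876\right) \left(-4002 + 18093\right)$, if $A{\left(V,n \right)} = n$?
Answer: $-106978872$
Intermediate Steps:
$o{\left(M,U \right)} = M U$
$\left(o{\left(A{\left(11,12 \right)},-143 \right)} - 5876\right) \left(-4002 + 18093\right) = \left(12 \left(-143\right) - 5876\right) \left(-4002 + 18093\right) = \left(-1716 - 5876\right) 14091 = \left(-7592\right) 14091 = -106978872$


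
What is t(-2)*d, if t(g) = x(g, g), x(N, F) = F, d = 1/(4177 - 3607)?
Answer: -1/285 ≈ -0.0035088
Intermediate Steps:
d = 1/570 ≈ 0.0017544
t(g) = g
t(-2)*d = -2*1/570 = -1/285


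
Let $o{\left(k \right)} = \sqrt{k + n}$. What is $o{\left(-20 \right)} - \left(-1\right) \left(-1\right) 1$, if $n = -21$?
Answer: $-1 + i \sqrt{41} \approx -1.0 + 6.4031 i$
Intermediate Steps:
$o{\left(k \right)} = \sqrt{-21 + k}$ ($o{\left(k \right)} = \sqrt{k - 21} = \sqrt{-21 + k}$)
$o{\left(-20 \right)} - \left(-1\right) \left(-1\right) 1 = \sqrt{-21 - 20} - \left(-1\right) \left(-1\right) 1 = \sqrt{-41} - 1 \cdot 1 = i \sqrt{41} - 1 = -1 + i \sqrt{41}$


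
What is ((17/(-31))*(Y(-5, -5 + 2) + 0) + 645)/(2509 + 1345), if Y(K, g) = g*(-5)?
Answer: 210/1271 ≈ 0.16522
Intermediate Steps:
Y(K, g) = -5*g
((17/(-31))*(Y(-5, -5 + 2) + 0) + 645)/(2509 + 1345) = ((17/(-31))*(-5*(-5 + 2) + 0) + 645)/(2509 + 1345) = ((17*(-1/31))*(-5*(-3) + 0) + 645)/3854 = (-17*(15 + 0)/31 + 645)*(1/3854) = (-17/31*15 + 645)*(1/3854) = (-255/31 + 645)*(1/3854) = (19740/31)*(1/3854) = 210/1271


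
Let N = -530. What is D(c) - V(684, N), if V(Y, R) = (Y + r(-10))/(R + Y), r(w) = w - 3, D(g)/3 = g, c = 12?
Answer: 443/14 ≈ 31.643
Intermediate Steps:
D(g) = 3*g
r(w) = -3 + w
V(Y, R) = (-13 + Y)/(R + Y) (V(Y, R) = (Y + (-3 - 10))/(R + Y) = (Y - 13)/(R + Y) = (-13 + Y)/(R + Y))
D(c) - V(684, N) = 3*12 - (-13 + 684)/(-530 + 684) = 36 - 671/154 = 36 - 1*61/14 = 36 - 61/14 = 443/14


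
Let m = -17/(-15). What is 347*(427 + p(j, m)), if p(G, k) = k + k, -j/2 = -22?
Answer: 2234333/15 ≈ 1.4896e+5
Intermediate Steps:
j = 44 (j = -2*(-22) = 44)
m = 17/15 (m = -17*(-1/15) = 17/15 ≈ 1.1333)
p(G, k) = 2*k
347*(427 + p(j, m)) = 347*(427 + 2*(17/15)) = 347*(427 + 34/15) = 347*(6439/15) = 2234333/15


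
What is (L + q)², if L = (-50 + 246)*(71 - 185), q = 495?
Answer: 477378801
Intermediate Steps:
L = -22344 (L = 196*(-114) = -22344)
(L + q)² = (-22344 + 495)² = (-21849)² = 477378801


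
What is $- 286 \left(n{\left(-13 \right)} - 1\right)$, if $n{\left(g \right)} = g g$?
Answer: $-48048$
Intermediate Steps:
$n{\left(g \right)} = g^{2}$
$- 286 \left(n{\left(-13 \right)} - 1\right) = - 286 \left(\left(-13\right)^{2} - 1\right) = - 286 \left(169 - 1\right) = \left(-286\right) 168 = -48048$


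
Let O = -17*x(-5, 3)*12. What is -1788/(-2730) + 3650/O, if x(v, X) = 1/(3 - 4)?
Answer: 860771/46410 ≈ 18.547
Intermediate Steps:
x(v, X) = -1 (x(v, X) = 1/(-1) = -1)
O = 204 (O = -(-17)*12 = -17*(-12) = 204)
-1788/(-2730) + 3650/O = -1788/(-2730) + 3650/204 = -1788*(-1/2730) + 3650*(1/204) = 298/455 + 1825/102 = 860771/46410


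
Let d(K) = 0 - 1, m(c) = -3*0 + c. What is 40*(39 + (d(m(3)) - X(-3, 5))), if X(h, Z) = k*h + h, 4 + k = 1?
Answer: 1280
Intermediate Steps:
k = -3 (k = -4 + 1 = -3)
X(h, Z) = -2*h (X(h, Z) = -3*h + h = -2*h)
m(c) = c (m(c) = 0 + c = c)
d(K) = -1
40*(39 + (d(m(3)) - X(-3, 5))) = 40*(39 + (-1 - (-2)*(-3))) = 40*(39 + (-1 - 1*6)) = 40*(39 + (-1 - 6)) = 40*(39 - 7) = 40*32 = 1280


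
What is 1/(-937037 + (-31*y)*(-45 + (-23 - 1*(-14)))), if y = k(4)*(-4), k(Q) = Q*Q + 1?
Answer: -1/1050869 ≈ -9.5159e-7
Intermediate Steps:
k(Q) = 1 + Q² (k(Q) = Q² + 1 = 1 + Q²)
y = -68 (y = (1 + 4²)*(-4) = (1 + 16)*(-4) = 17*(-4) = -68)
1/(-937037 + (-31*y)*(-45 + (-23 - 1*(-14)))) = 1/(-937037 + (-31*(-68))*(-45 + (-23 - 1*(-14)))) = 1/(-937037 + 2108*(-45 + (-23 + 14))) = 1/(-937037 + 2108*(-45 - 9)) = 1/(-937037 + 2108*(-54)) = 1/(-937037 - 113832) = 1/(-1050869) = -1/1050869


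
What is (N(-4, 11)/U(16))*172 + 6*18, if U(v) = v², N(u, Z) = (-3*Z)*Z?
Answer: -8697/64 ≈ -135.89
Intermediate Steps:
N(u, Z) = -3*Z²
(N(-4, 11)/U(16))*172 + 6*18 = ((-3*11²)/(16²))*172 + 6*18 = (-3*121/256)*172 + 108 = -363*1/256*172 + 108 = -363/256*172 + 108 = -15609/64 + 108 = -8697/64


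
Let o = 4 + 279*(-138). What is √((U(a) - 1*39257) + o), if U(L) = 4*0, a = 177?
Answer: I*√77755 ≈ 278.85*I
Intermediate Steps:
U(L) = 0
o = -38498 (o = 4 - 38502 = -38498)
√((U(a) - 1*39257) + o) = √((0 - 1*39257) - 38498) = √((0 - 39257) - 38498) = √(-39257 - 38498) = √(-77755) = I*√77755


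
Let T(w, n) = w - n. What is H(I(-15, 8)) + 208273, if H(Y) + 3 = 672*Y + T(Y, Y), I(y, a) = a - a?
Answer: 208270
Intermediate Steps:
I(y, a) = 0
H(Y) = -3 + 672*Y (H(Y) = -3 + (672*Y + (Y - Y)) = -3 + (672*Y + 0) = -3 + 672*Y)
H(I(-15, 8)) + 208273 = (-3 + 672*0) + 208273 = (-3 + 0) + 208273 = -3 + 208273 = 208270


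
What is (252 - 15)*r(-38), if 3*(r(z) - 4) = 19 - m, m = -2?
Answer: 2607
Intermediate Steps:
r(z) = 11 (r(z) = 4 + (19 - 1*(-2))/3 = 4 + (19 + 2)/3 = 4 + (⅓)*21 = 4 + 7 = 11)
(252 - 15)*r(-38) = (252 - 15)*11 = 237*11 = 2607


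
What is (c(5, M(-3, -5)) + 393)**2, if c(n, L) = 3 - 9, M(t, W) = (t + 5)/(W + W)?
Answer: 149769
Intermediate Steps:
M(t, W) = (5 + t)/(2*W) (M(t, W) = (5 + t)/((2*W)) = (5 + t)*(1/(2*W)) = (5 + t)/(2*W))
c(n, L) = -6
(c(5, M(-3, -5)) + 393)**2 = (-6 + 393)**2 = 387**2 = 149769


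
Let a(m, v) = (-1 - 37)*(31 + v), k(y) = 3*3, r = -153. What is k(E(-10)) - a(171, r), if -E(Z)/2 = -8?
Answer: -4627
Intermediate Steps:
E(Z) = 16 (E(Z) = -2*(-8) = 16)
k(y) = 9
a(m, v) = -1178 - 38*v (a(m, v) = -38*(31 + v) = -1178 - 38*v)
k(E(-10)) - a(171, r) = 9 - (-1178 - 38*(-153)) = 9 - (-1178 + 5814) = 9 - 1*4636 = 9 - 4636 = -4627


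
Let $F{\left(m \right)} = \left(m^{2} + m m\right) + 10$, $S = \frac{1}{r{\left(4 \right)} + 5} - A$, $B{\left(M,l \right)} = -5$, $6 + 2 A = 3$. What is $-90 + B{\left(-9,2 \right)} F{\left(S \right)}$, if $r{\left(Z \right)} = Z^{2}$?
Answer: $- \frac{144605}{882} \approx -163.95$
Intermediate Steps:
$A = - \frac{3}{2}$ ($A = -3 + \frac{1}{2} \cdot 3 = -3 + \frac{3}{2} = - \frac{3}{2} \approx -1.5$)
$S = \frac{65}{42}$ ($S = \frac{1}{4^{2} + 5} - - \frac{3}{2} = \frac{1}{16 + 5} + \frac{3}{2} = \frac{1}{21} + \frac{3}{2} = \frac{65}{42} \approx 1.5476$)
$F{\left(m \right)} = 10 + 2 m^{2}$ ($F{\left(m \right)} = \left(m^{2} + m^{2}\right) + 10 = 2 m^{2} + 10 = 10 + 2 m^{2}$)
$-90 + B{\left(-9,2 \right)} F{\left(S \right)} = -90 - 5 \left(10 + 2 \left(\frac{65}{42}\right)^{2}\right) = -90 - 5 \left(10 + 2 \cdot \frac{4225}{1764}\right) = -90 - 5 \left(10 + \frac{4225}{882}\right) = -90 - \frac{65225}{882} = - \frac{144605}{882}$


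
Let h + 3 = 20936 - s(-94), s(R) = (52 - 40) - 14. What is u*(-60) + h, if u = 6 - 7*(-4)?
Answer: 18895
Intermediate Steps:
u = 34 (u = 6 + 28 = 34)
s(R) = -2 (s(R) = 12 - 14 = -2)
h = 20935 (h = -3 + (20936 - 1*(-2)) = -3 + (20936 + 2) = -3 + 20938 = 20935)
u*(-60) + h = 34*(-60) + 20935 = -2040 + 20935 = 18895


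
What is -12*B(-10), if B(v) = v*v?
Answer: -1200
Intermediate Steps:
B(v) = v²
-12*B(-10) = -12*(-10)² = -12*100 = -1200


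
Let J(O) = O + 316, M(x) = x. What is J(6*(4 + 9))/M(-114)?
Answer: -197/57 ≈ -3.4561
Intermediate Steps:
J(O) = 316 + O
J(6*(4 + 9))/M(-114) = (316 + 6*(4 + 9))/(-114) = (316 + 6*13)*(-1/114) = (316 + 78)*(-1/114) = 394*(-1/114) = -197/57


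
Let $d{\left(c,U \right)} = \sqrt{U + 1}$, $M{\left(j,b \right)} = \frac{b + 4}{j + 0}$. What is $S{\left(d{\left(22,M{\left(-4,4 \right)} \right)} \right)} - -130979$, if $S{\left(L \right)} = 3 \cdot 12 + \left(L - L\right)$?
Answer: $131015$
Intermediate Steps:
$M{\left(j,b \right)} = \frac{4 + b}{j}$
$d{\left(c,U \right)} = \sqrt{1 + U}$
$S{\left(L \right)} = 36$ ($S{\left(L \right)} = 36 + 0 = 36$)
$S{\left(d{\left(22,M{\left(-4,4 \right)} \right)} \right)} - -130979 = 36 - -130979 = 36 + 130979 = 131015$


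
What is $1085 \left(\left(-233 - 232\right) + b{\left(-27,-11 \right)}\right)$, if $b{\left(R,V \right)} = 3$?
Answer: $-501270$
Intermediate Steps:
$1085 \left(\left(-233 - 232\right) + b{\left(-27,-11 \right)}\right) = 1085 \left(\left(-233 - 232\right) + 3\right) = 1085 \left(-465 + 3\right) = 1085 \left(-462\right) = -501270$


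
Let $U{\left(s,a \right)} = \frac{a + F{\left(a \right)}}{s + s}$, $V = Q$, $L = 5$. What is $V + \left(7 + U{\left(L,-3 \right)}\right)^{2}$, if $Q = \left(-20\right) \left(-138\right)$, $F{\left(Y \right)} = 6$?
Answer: $\frac{281329}{100} \approx 2813.3$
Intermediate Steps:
$Q = 2760$
$V = 2760$
$U{\left(s,a \right)} = \frac{6 + a}{2 s}$ ($U{\left(s,a \right)} = \frac{a + 6}{s + s} = \frac{6 + a}{2 s}$)
$V + \left(7 + U{\left(L,-3 \right)}\right)^{2} = 2760 + \left(7 + \frac{6 - 3}{2 \cdot 5}\right)^{2} = 2760 + \left(7 + \frac{1}{2} \cdot \frac{1}{5} \cdot 3\right)^{2} = 2760 + \left(7 + \frac{3}{10}\right)^{2} = 2760 + \left(\frac{73}{10}\right)^{2} = 2760 + \frac{5329}{100} = \frac{281329}{100}$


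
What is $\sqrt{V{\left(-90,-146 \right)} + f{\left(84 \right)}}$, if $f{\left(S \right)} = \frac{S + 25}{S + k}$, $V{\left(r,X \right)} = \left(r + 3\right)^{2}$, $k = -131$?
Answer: $\frac{\sqrt{16714798}}{47} \approx 86.987$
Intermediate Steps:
$V{\left(r,X \right)} = \left(3 + r\right)^{2}$
$f{\left(S \right)} = \frac{25 + S}{-131 + S}$ ($f{\left(S \right)} = \frac{S + 25}{S - 131} = \frac{25 + S}{-131 + S}$)
$\sqrt{V{\left(-90,-146 \right)} + f{\left(84 \right)}} = \sqrt{\left(3 - 90\right)^{2} + \frac{25 + 84}{-131 + 84}} = \sqrt{\left(-87\right)^{2} + \frac{1}{-47} \cdot 109} = \sqrt{7569 - \frac{109}{47}} = \sqrt{\frac{355634}{47}} = \frac{\sqrt{16714798}}{47}$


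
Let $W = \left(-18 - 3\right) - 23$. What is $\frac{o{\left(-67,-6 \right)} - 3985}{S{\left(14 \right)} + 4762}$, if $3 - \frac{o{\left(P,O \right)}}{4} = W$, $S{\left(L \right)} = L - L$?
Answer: $- \frac{3797}{4762} \approx -0.79735$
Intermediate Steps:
$S{\left(L \right)} = 0$
$W = -44$ ($W = \left(-18 + \left(-5 + 2\right)\right) - 23 = \left(-18 - 3\right) - 23 = -21 - 23 = -44$)
$o{\left(P,O \right)} = 188$ ($o{\left(P,O \right)} = 12 - -176 = 12 + 176 = 188$)
$\frac{o{\left(-67,-6 \right)} - 3985}{S{\left(14 \right)} + 4762} = \frac{188 - 3985}{0 + 4762} = - \frac{3797}{4762}$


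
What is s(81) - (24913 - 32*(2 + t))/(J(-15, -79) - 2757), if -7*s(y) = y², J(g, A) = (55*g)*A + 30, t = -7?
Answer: -409896839/437136 ≈ -937.69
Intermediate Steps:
J(g, A) = 30 + 55*A*g (J(g, A) = 55*A*g + 30 = 30 + 55*A*g)
s(y) = -y²/7
s(81) - (24913 - 32*(2 + t))/(J(-15, -79) - 2757) = -⅐*81² - (24913 - 32*(2 - 7))/((30 + 55*(-79)*(-15)) - 2757) = -⅐*6561 - (24913 - 32*(-5))/((30 + 65175) - 2757) = -6561/7 - (24913 + 160)/(65205 - 2757) = -6561/7 - 25073/62448 = -409896839/437136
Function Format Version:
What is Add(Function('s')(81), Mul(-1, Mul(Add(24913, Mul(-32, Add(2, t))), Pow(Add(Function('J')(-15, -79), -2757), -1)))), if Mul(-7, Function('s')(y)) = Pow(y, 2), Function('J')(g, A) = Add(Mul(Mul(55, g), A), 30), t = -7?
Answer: Rational(-409896839, 437136) ≈ -937.69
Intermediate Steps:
Function('J')(g, A) = Add(30, Mul(55, A, g)) (Function('J')(g, A) = Add(Mul(55, A, g), 30) = Add(30, Mul(55, A, g)))
Function('s')(y) = Mul(Rational(-1, 7), Pow(y, 2))
Add(Function('s')(81), Mul(-1, Mul(Add(24913, Mul(-32, Add(2, t))), Pow(Add(Function('J')(-15, -79), -2757), -1)))) = Add(Mul(Rational(-1, 7), Pow(81, 2)), Mul(-1, Mul(Add(24913, Mul(-32, Add(2, -7))), Pow(Add(Add(30, Mul(55, -79, -15)), -2757), -1)))) = Add(Mul(Rational(-1, 7), 6561), Mul(-1, Mul(Add(24913, Mul(-32, -5)), Pow(Add(Add(30, 65175), -2757), -1)))) = Add(Rational(-6561, 7), Mul(-1, Mul(Add(24913, 160), Pow(Add(65205, -2757), -1)))) = Add(Rational(-6561, 7), Mul(-1, Mul(25073, Pow(62448, -1)))) = Add(Rational(-6561, 7), Mul(-1, Mul(25073, Rational(1, 62448)))) = Add(Rational(-6561, 7), Mul(-1, Rational(25073, 62448))) = Add(Rational(-6561, 7), Rational(-25073, 62448)) = Rational(-409896839, 437136)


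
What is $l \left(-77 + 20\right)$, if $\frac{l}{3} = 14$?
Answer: $-2394$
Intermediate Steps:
$l = 42$ ($l = 3 \cdot 14 = 42$)
$l \left(-77 + 20\right) = 42 \left(-77 + 20\right) = 42 \left(-57\right) = -2394$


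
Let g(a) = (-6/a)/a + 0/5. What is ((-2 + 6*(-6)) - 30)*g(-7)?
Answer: 408/49 ≈ 8.3265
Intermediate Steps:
g(a) = -6/a² (g(a) = -6/a² + 0*(⅕) = -6/a² + 0 = -6/a²)
((-2 + 6*(-6)) - 30)*g(-7) = ((-2 + 6*(-6)) - 30)*(-6/(-7)²) = ((-2 - 36) - 30)*(-6*1/49) = (-38 - 30)*(-6/49) = -68*(-6/49) = 408/49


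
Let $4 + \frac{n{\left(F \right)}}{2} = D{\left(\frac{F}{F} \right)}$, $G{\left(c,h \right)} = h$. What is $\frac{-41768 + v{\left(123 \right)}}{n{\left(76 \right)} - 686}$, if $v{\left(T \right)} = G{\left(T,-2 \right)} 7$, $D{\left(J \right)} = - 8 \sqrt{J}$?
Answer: $\frac{20891}{355} \approx 58.848$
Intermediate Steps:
$v{\left(T \right)} = -14$ ($v{\left(T \right)} = \left(-2\right) 7 = -14$)
$n{\left(F \right)} = -24$ ($n{\left(F \right)} = -8 + 2 \left(- 8 \sqrt{\frac{F}{F}}\right) = -8 + 2 \left(- 8 \sqrt{1}\right) = -8 + 2 \left(\left(-8\right) 1\right) = -8 + 2 \left(-8\right) = -8 - 16 = -24$)
$\frac{-41768 + v{\left(123 \right)}}{n{\left(76 \right)} - 686} = \frac{-41768 - 14}{-24 - 686} = - \frac{41782}{-710} = \left(-41782\right) \left(- \frac{1}{710}\right) = \frac{20891}{355}$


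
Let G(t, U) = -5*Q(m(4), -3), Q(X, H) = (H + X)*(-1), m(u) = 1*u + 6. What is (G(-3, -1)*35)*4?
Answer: 4900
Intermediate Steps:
m(u) = 6 + u (m(u) = u + 6 = 6 + u)
Q(X, H) = -H - X
G(t, U) = 35 (G(t, U) = -5*(-1*(-3) - (6 + 4)) = -5*(3 - 1*10) = -5*(3 - 10) = -5*(-7) = 35)
(G(-3, -1)*35)*4 = (35*35)*4 = 1225*4 = 4900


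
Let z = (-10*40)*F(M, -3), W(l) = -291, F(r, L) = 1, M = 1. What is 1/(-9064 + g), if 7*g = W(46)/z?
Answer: -2800/25378909 ≈ -0.00011033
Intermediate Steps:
z = -400 (z = -10*40*1 = -400*1 = -400)
g = 291/2800 (g = (-291/(-400))/7 = (-291*(-1/400))/7 = (⅐)*(291/400) = 291/2800 ≈ 0.10393)
1/(-9064 + g) = 1/(-9064 + 291/2800) = 1/(-25378909/2800) = -2800/25378909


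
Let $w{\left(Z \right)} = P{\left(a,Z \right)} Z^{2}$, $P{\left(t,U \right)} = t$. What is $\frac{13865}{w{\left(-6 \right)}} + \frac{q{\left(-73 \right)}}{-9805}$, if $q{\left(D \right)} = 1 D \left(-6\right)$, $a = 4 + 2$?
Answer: $\frac{135851717}{2117880} \approx 64.145$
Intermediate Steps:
$a = 6$
$q{\left(D \right)} = - 6 D$ ($q{\left(D \right)} = D \left(-6\right) = - 6 D$)
$w{\left(Z \right)} = 6 Z^{2}$
$\frac{13865}{w{\left(-6 \right)}} + \frac{q{\left(-73 \right)}}{-9805} = \frac{13865}{6 \left(-6\right)^{2}} + \frac{\left(-6\right) \left(-73\right)}{-9805} = \frac{13865}{6 \cdot 36} + 438 \left(- \frac{1}{9805}\right) = \frac{13865}{216} - \frac{438}{9805} = \frac{135851717}{2117880}$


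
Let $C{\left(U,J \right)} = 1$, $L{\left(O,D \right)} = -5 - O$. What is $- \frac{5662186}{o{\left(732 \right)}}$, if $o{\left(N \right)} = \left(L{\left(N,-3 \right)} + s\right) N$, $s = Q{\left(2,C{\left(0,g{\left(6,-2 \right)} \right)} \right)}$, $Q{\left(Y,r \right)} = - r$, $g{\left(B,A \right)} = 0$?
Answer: $\frac{2831093}{270108} \approx 10.481$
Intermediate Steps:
$s = -1$ ($s = \left(-1\right) 1 = -1$)
$o{\left(N \right)} = N \left(-6 - N\right)$ ($o{\left(N \right)} = \left(\left(-5 - N\right) - 1\right) N = \left(-6 - N\right) N = N \left(-6 - N\right)$)
$- \frac{5662186}{o{\left(732 \right)}} = - \frac{5662186}{\left(-1\right) 732 \left(6 + 732\right)} = - \frac{5662186}{\left(-1\right) 732 \cdot 738} = - \frac{5662186}{-540216} = \left(-5662186\right) \left(- \frac{1}{540216}\right) = \frac{2831093}{270108}$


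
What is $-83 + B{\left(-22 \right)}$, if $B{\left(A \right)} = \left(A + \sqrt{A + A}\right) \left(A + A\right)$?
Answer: $885 - 88 i \sqrt{11} \approx 885.0 - 291.86 i$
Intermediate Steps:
$B{\left(A \right)} = 2 A \left(A + \sqrt{2} \sqrt{A}\right)$ ($B{\left(A \right)} = \left(A + \sqrt{2 A}\right) 2 A = \left(A + \sqrt{2} \sqrt{A}\right) 2 A = 2 A \left(A + \sqrt{2} \sqrt{A}\right)$)
$-83 + B{\left(-22 \right)} = -83 + \left(2 \left(-22\right)^{2} + 2 \sqrt{2} \left(-22\right)^{\frac{3}{2}}\right) = -83 + \left(2 \cdot 484 + 2 \sqrt{2} \left(- 22 i \sqrt{22}\right)\right) = -83 + \left(968 - 88 i \sqrt{11}\right) = 885 - 88 i \sqrt{11}$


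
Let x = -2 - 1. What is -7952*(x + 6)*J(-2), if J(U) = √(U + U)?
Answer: -47712*I ≈ -47712.0*I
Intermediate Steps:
x = -3
J(U) = √2*√U (J(U) = √(2*U) = √2*√U)
-7952*(x + 6)*J(-2) = -7952*(-3 + 6)*√2*√(-2) = -23856*√2*(I*√2) = -23856*2*I = -47712*I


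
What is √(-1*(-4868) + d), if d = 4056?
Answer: 2*√2231 ≈ 94.467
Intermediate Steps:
√(-1*(-4868) + d) = √(-1*(-4868) + 4056) = √(4868 + 4056) = √8924 = 2*√2231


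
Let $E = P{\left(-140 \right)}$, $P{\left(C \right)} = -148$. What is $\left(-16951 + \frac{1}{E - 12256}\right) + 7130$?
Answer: $- \frac{121819685}{12404} \approx -9821.0$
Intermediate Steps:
$E = -148$
$\left(-16951 + \frac{1}{E - 12256}\right) + 7130 = \left(-16951 + \frac{1}{-148 - 12256}\right) + 7130 = \left(-16951 + \frac{1}{-12404}\right) + 7130 = \left(-16951 - \frac{1}{12404}\right) + 7130 = - \frac{210260205}{12404} + 7130 = - \frac{121819685}{12404}$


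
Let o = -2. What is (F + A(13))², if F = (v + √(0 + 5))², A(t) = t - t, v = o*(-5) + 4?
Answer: (14 + √5)⁴ ≈ 69490.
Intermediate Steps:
v = 14 (v = -2*(-5) + 4 = 10 + 4 = 14)
A(t) = 0
F = (14 + √5)² (F = (14 + √(0 + 5))² = (14 + √5)² ≈ 263.61)
(F + A(13))² = ((14 + √5)² + 0)² = ((14 + √5)²)² = (14 + √5)⁴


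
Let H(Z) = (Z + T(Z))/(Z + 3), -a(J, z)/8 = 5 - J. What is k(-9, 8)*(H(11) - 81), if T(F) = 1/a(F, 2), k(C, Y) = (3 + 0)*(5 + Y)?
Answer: -700739/224 ≈ -3128.3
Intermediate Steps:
a(J, z) = -40 + 8*J (a(J, z) = -8*(5 - J) = -40 + 8*J)
k(C, Y) = 15 + 3*Y (k(C, Y) = 3*(5 + Y) = 15 + 3*Y)
T(F) = 1/(-40 + 8*F)
H(Z) = (Z + 1/(8*(-5 + Z)))/(3 + Z) (H(Z) = (Z + 1/(8*(-5 + Z)))/(Z + 3) = (Z + 1/(8*(-5 + Z)))/(3 + Z))
k(-9, 8)*(H(11) - 81) = (15 + 3*8)*((⅛ + 11*(-5 + 11))/((-5 + 11)*(3 + 11)) - 81) = (15 + 24)*((⅛ + 11*6)/(6*14) - 81) = 39*((⅙)*(1/14)*(⅛ + 66) - 81) = 39*((⅙)*(1/14)*(529/8) - 81) = 39*(529/672 - 81) = 39*(-53903/672) = -700739/224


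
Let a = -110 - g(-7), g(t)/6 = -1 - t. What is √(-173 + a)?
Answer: I*√319 ≈ 17.861*I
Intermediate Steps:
g(t) = -6 - 6*t (g(t) = 6*(-1 - t) = -6 - 6*t)
a = -146 (a = -110 - (-6 - 6*(-7)) = -110 - (-6 + 42) = -110 - 1*36 = -110 - 36 = -146)
√(-173 + a) = √(-173 - 146) = √(-319) = I*√319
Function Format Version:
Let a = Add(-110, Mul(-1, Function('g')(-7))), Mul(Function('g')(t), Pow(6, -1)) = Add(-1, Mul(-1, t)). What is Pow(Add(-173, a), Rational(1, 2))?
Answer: Mul(I, Pow(319, Rational(1, 2))) ≈ Mul(17.861, I)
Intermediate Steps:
Function('g')(t) = Add(-6, Mul(-6, t)) (Function('g')(t) = Mul(6, Add(-1, Mul(-1, t))) = Add(-6, Mul(-6, t)))
a = -146 (a = Add(-110, Mul(-1, Add(-6, Mul(-6, -7)))) = Add(-110, Mul(-1, Add(-6, 42))) = Add(-110, Mul(-1, 36)) = Add(-110, -36) = -146)
Pow(Add(-173, a), Rational(1, 2)) = Pow(Add(-173, -146), Rational(1, 2)) = Pow(-319, Rational(1, 2)) = Mul(I, Pow(319, Rational(1, 2)))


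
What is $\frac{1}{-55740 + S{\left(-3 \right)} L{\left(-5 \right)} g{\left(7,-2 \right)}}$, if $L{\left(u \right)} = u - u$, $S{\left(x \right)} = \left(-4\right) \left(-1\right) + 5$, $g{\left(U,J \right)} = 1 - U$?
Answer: $- \frac{1}{55740} \approx -1.794 \cdot 10^{-5}$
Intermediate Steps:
$S{\left(x \right)} = 9$ ($S{\left(x \right)} = 4 + 5 = 9$)
$L{\left(u \right)} = 0$
$\frac{1}{-55740 + S{\left(-3 \right)} L{\left(-5 \right)} g{\left(7,-2 \right)}} = \frac{1}{-55740 + 9 \cdot 0 \left(1 - 7\right)} = \frac{1}{-55740 + 0 \left(1 - 7\right)} = \frac{1}{-55740 + 0 \left(-6\right)} = \frac{1}{-55740 + 0} = \frac{1}{-55740} = - \frac{1}{55740}$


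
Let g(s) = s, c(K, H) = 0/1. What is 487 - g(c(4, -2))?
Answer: 487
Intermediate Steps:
c(K, H) = 0 (c(K, H) = 0*1 = 0)
487 - g(c(4, -2)) = 487 - 1*0 = 487 + 0 = 487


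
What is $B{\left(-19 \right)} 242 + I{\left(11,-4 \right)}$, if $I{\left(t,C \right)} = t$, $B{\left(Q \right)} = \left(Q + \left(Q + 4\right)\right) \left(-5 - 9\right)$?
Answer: $115203$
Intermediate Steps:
$B{\left(Q \right)} = -56 - 28 Q$ ($B{\left(Q \right)} = \left(Q + \left(4 + Q\right)\right) \left(-14\right) = \left(4 + 2 Q\right) \left(-14\right) = -56 - 28 Q$)
$B{\left(-19 \right)} 242 + I{\left(11,-4 \right)} = \left(-56 - -532\right) 242 + 11 = \left(-56 + 532\right) 242 + 11 = 476 \cdot 242 + 11 = 115192 + 11 = 115203$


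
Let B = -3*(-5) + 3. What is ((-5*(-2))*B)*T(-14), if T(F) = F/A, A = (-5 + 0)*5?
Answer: 504/5 ≈ 100.80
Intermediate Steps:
A = -25 (A = -5*5 = -25)
B = 18 (B = 15 + 3 = 18)
T(F) = -F/25 (T(F) = F/(-25) = F*(-1/25) = -F/25)
((-5*(-2))*B)*T(-14) = (-5*(-2)*18)*(-1/25*(-14)) = (10*18)*(14/25) = 180*(14/25) = 504/5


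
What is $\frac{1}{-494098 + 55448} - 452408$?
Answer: $- \frac{198448769201}{438650} \approx -4.5241 \cdot 10^{5}$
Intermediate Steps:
$\frac{1}{-494098 + 55448} - 452408 = \frac{1}{-438650} - 452408 = - \frac{1}{438650} - 452408 = - \frac{198448769201}{438650}$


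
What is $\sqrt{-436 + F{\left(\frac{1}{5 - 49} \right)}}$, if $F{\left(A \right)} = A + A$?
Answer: $\frac{i \sqrt{211046}}{22} \approx 20.882 i$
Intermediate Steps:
$F{\left(A \right)} = 2 A$
$\sqrt{-436 + F{\left(\frac{1}{5 - 49} \right)}} = \sqrt{-436 + \frac{2}{5 - 49}} = \sqrt{-436 + \frac{2}{-44}} = \sqrt{-436 + 2 \left(- \frac{1}{44}\right)} = \sqrt{-436 - \frac{1}{22}} = \sqrt{- \frac{9593}{22}} = \frac{i \sqrt{211046}}{22}$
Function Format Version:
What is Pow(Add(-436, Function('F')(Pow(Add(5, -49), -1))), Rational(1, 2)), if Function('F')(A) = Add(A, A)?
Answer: Mul(Rational(1, 22), I, Pow(211046, Rational(1, 2))) ≈ Mul(20.882, I)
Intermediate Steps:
Function('F')(A) = Mul(2, A)
Pow(Add(-436, Function('F')(Pow(Add(5, -49), -1))), Rational(1, 2)) = Pow(Add(-436, Mul(2, Pow(Add(5, -49), -1))), Rational(1, 2)) = Pow(Add(-436, Mul(2, Pow(-44, -1))), Rational(1, 2)) = Pow(Add(-436, Mul(2, Rational(-1, 44))), Rational(1, 2)) = Pow(Add(-436, Rational(-1, 22)), Rational(1, 2)) = Pow(Rational(-9593, 22), Rational(1, 2)) = Mul(Rational(1, 22), I, Pow(211046, Rational(1, 2)))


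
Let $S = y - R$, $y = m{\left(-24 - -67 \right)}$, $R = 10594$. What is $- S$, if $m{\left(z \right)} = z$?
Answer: $10551$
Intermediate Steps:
$y = 43$ ($y = -24 - -67 = -24 + 67 = 43$)
$S = -10551$ ($S = 43 - 10594 = -10551$)
$- S = \left(-1\right) \left(-10551\right) = 10551$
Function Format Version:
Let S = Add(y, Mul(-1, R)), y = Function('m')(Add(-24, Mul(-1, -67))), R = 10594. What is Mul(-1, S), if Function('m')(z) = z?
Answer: 10551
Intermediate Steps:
y = 43 (y = Add(-24, Mul(-1, -67)) = Add(-24, 67) = 43)
S = -10551 (S = Add(43, Mul(-1, 10594)) = Add(43, -10594) = -10551)
Mul(-1, S) = Mul(-1, -10551) = 10551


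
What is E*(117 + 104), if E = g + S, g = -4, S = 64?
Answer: 13260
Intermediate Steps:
E = 60 (E = -4 + 64 = 60)
E*(117 + 104) = 60*(117 + 104) = 60*221 = 13260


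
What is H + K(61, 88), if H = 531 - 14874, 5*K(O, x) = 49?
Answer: -71666/5 ≈ -14333.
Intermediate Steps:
K(O, x) = 49/5 (K(O, x) = (⅕)*49 = 49/5)
H = -14343
H + K(61, 88) = -14343 + 49/5 = -71666/5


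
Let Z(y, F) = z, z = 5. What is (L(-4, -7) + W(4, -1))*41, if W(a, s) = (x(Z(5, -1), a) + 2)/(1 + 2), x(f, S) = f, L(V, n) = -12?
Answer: -1189/3 ≈ -396.33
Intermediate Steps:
Z(y, F) = 5
W(a, s) = 7/3 (W(a, s) = (5 + 2)/(1 + 2) = 7/3)
(L(-4, -7) + W(4, -1))*41 = (-12 + 7/3)*41 = -29/3*41 = -1189/3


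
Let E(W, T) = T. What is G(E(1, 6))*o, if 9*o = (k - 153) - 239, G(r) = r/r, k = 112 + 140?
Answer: -140/9 ≈ -15.556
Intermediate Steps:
k = 252
G(r) = 1
o = -140/9 (o = ((252 - 153) - 239)/9 = (99 - 239)/9 = (1/9)*(-140) = -140/9 ≈ -15.556)
G(E(1, 6))*o = 1*(-140/9) = -140/9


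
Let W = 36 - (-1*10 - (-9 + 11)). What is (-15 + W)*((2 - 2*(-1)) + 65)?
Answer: 2277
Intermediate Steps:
W = 48 (W = 36 - (-10 - 1*2) = 36 - (-10 - 2) = 36 - 1*(-12) = 36 + 12 = 48)
(-15 + W)*((2 - 2*(-1)) + 65) = (-15 + 48)*((2 - 2*(-1)) + 65) = 33*((2 + 2) + 65) = 33*(4 + 65) = 33*69 = 2277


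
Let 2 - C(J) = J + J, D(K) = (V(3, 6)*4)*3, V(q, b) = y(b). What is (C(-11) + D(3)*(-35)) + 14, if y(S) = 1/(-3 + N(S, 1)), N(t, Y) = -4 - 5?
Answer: 73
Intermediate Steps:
N(t, Y) = -9
y(S) = -1/12 (y(S) = 1/(-3 - 9) = 1/(-12) = -1/12)
V(q, b) = -1/12
D(K) = -1 (D(K) = -1/12*4*3 = -1/3*3 = -1)
C(J) = 2 - 2*J (C(J) = 2 - (J + J) = 2 - 2*J)
(C(-11) + D(3)*(-35)) + 14 = ((2 - 2*(-11)) - 1*(-35)) + 14 = ((2 + 22) + 35) + 14 = (24 + 35) + 14 = 59 + 14 = 73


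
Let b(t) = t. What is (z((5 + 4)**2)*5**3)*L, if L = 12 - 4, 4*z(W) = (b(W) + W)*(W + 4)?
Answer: 3442500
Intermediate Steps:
z(W) = W*(4 + W)/2 (z(W) = ((W + W)*(W + 4))/4 = ((2*W)*(4 + W))/4 = (2*W*(4 + W))/4 = W*(4 + W)/2)
L = 8
(z((5 + 4)**2)*5**3)*L = (((5 + 4)**2*(4 + (5 + 4)**2)/2)*5**3)*8 = (((1/2)*9**2*(4 + 9**2))*125)*8 = (((1/2)*81*(4 + 81))*125)*8 = (((1/2)*81*85)*125)*8 = ((6885/2)*125)*8 = (860625/2)*8 = 3442500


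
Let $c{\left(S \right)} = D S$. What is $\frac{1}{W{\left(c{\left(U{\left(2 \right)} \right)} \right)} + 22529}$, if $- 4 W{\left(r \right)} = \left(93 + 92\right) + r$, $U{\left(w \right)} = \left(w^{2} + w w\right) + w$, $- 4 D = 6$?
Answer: $\frac{2}{44973} \approx 4.4471 \cdot 10^{-5}$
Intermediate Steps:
$D = - \frac{3}{2}$ ($D = \left(- \frac{1}{4}\right) 6 = - \frac{3}{2} \approx -1.5$)
$U{\left(w \right)} = w + 2 w^{2}$ ($U{\left(w \right)} = \left(w^{2} + w^{2}\right) + w = 2 w^{2} + w = w + 2 w^{2}$)
$c{\left(S \right)} = - \frac{3 S}{2}$
$W{\left(r \right)} = - \frac{185}{4} - \frac{r}{4}$ ($W{\left(r \right)} = - \frac{\left(93 + 92\right) + r}{4} = - \frac{185 + r}{4} = - \frac{185}{4} - \frac{r}{4}$)
$\frac{1}{W{\left(c{\left(U{\left(2 \right)} \right)} \right)} + 22529} = \frac{1}{\left(- \frac{185}{4} - \frac{\left(- \frac{3}{2}\right) 2 \left(1 + 2 \cdot 2\right)}{4}\right) + 22529} = \frac{1}{\left(- \frac{185}{4} - \frac{\left(- \frac{3}{2}\right) 2 \left(1 + 4\right)}{4}\right) + 22529} = \frac{1}{\left(- \frac{185}{4} - \frac{\left(- \frac{3}{2}\right) 2 \cdot 5}{4}\right) + 22529} = \frac{1}{\left(- \frac{185}{4} - \frac{\left(- \frac{3}{2}\right) 10}{4}\right) + 22529} = \frac{1}{\left(- \frac{185}{4} - - \frac{15}{4}\right) + 22529} = \frac{1}{\left(- \frac{185}{4} + \frac{15}{4}\right) + 22529} = \frac{1}{- \frac{85}{2} + 22529} = \frac{1}{\frac{44973}{2}} = \frac{2}{44973}$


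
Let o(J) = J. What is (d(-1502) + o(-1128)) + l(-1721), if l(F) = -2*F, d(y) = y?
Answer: 812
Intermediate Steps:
(d(-1502) + o(-1128)) + l(-1721) = (-1502 - 1128) - 2*(-1721) = -2630 + 3442 = 812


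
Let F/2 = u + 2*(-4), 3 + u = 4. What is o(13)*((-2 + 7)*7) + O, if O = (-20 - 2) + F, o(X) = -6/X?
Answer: -678/13 ≈ -52.154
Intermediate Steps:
u = 1 (u = -3 + 4 = 1)
F = -14 (F = 2*(1 + 2*(-4)) = 2*(1 - 8) = 2*(-7) = -14)
O = -36 (O = (-20 - 2) - 14 = -22 - 14 = -36)
o(13)*((-2 + 7)*7) + O = (-6/13)*((-2 + 7)*7) - 36 = (-6*1/13)*(5*7) - 36 = -6/13*35 - 36 = -210/13 - 36 = -678/13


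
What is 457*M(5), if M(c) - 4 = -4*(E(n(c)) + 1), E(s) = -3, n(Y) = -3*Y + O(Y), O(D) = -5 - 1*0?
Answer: 5484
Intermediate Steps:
O(D) = -5 (O(D) = -5 + 0 = -5)
n(Y) = -5 - 3*Y (n(Y) = -3*Y - 5 = -5 - 3*Y)
M(c) = 12 (M(c) = 4 - 4*(-3 + 1) = 4 - 4*(-2) = 4 + 8 = 12)
457*M(5) = 457*12 = 5484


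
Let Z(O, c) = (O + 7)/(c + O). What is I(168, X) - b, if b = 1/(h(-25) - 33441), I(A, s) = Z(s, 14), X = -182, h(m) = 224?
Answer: 830449/797208 ≈ 1.0417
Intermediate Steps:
Z(O, c) = (7 + O)/(O + c)
I(A, s) = (7 + s)/(14 + s) (I(A, s) = (7 + s)/(s + 14) = (7 + s)/(14 + s))
b = -1/33217 (b = 1/(224 - 33441) = 1/(-33217) = -1/33217 ≈ -3.0105e-5)
I(168, X) - b = (7 - 182)/(14 - 182) - 1*(-1/33217) = -175/(-168) + 1/33217 = -1/168*(-175) + 1/33217 = 25/24 + 1/33217 = 830449/797208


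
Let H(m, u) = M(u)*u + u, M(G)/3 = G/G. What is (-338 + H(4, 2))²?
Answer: 108900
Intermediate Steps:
M(G) = 3 (M(G) = 3*(G/G) = 3*1 = 3)
H(m, u) = 4*u (H(m, u) = 3*u + u = 4*u)
(-338 + H(4, 2))² = (-338 + 4*2)² = (-338 + 8)² = (-330)² = 108900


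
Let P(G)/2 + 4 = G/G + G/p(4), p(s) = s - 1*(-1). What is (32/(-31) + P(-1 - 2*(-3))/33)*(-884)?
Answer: 1043120/1023 ≈ 1019.7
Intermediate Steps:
p(s) = 1 + s (p(s) = s + 1 = 1 + s)
P(G) = -6 + 2*G/5 (P(G) = -8 + 2*(G/G + G/(1 + 4)) = -8 + 2*(1 + G/5) = -8 + (2 + 2*G/5) = -6 + 2*G/5)
(32/(-31) + P(-1 - 2*(-3))/33)*(-884) = (32/(-31) + (-6 + 2*(-1 - 2*(-3))/5)/33)*(-884) = (32*(-1/31) + (-6 + 2*(-1 + 6)/5)*(1/33))*(-884) = (-32/31 + (-6 + (2/5)*5)*(1/33))*(-884) = (-32/31 + (-6 + 2)*(1/33))*(-884) = (-32/31 - 4*1/33)*(-884) = (-32/31 - 4/33)*(-884) = -1180/1023*(-884) = 1043120/1023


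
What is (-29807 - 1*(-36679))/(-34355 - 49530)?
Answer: -6872/83885 ≈ -0.081922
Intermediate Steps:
(-29807 - 1*(-36679))/(-34355 - 49530) = (-29807 + 36679)/(-83885) = 6872*(-1/83885) = -6872/83885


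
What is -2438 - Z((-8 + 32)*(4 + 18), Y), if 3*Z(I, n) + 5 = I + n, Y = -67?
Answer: -2590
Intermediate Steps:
Z(I, n) = -5/3 + I/3 + n/3 (Z(I, n) = -5/3 + (I + n)/3 = -5/3 + (I/3 + n/3) = -5/3 + I/3 + n/3)
-2438 - Z((-8 + 32)*(4 + 18), Y) = -2438 - (-5/3 + ((-8 + 32)*(4 + 18))/3 + (⅓)*(-67)) = -2438 - (-5/3 + (24*22)/3 - 67/3) = -2438 - (-5/3 + (⅓)*528 - 67/3) = -2438 - (-5/3 + 176 - 67/3) = -2438 - 1*152 = -2438 - 152 = -2590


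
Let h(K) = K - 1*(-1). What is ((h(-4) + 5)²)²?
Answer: 16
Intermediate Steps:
h(K) = 1 + K (h(K) = K + 1 = 1 + K)
((h(-4) + 5)²)² = (((1 - 4) + 5)²)² = ((-3 + 5)²)² = (2²)² = 4² = 16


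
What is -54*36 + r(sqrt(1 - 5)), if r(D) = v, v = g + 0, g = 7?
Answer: -1937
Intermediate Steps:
v = 7 (v = 7 + 0 = 7)
r(D) = 7
-54*36 + r(sqrt(1 - 5)) = -54*36 + 7 = -1944 + 7 = -1937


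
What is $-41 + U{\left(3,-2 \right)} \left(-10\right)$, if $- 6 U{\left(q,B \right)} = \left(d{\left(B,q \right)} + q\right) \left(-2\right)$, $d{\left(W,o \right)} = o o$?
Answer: $-81$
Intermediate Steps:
$d{\left(W,o \right)} = o^{2}$
$U{\left(q,B \right)} = \frac{q}{3} + \frac{q^{2}}{3}$ ($U{\left(q,B \right)} = - \frac{\left(q^{2} + q\right) \left(-2\right)}{6} = - \frac{\left(q + q^{2}\right) \left(-2\right)}{6} = - \frac{- 2 q - 2 q^{2}}{6} = \frac{q}{3} + \frac{q^{2}}{3}$)
$-41 + U{\left(3,-2 \right)} \left(-10\right) = -41 + \frac{1}{3} \cdot 3 \left(1 + 3\right) \left(-10\right) = -41 + \frac{1}{3} \cdot 3 \cdot 4 \left(-10\right) = -41 + 4 \left(-10\right) = -41 - 40 = -81$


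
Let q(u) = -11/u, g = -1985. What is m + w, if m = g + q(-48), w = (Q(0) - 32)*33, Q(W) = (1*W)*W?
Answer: -145957/48 ≈ -3040.8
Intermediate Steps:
Q(W) = W**2 (Q(W) = W*W = W**2)
w = -1056 (w = (0**2 - 32)*33 = (0 - 32)*33 = -32*33 = -1056)
m = -95269/48 (m = -1985 - 11/(-48) = -1985 - 11*(-1/48) = -1985 + 11/48 = -95269/48 ≈ -1984.8)
m + w = -95269/48 - 1056 = -145957/48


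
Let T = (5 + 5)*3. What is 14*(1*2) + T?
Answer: 58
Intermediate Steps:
T = 30 (T = 10*3 = 30)
14*(1*2) + T = 14*(1*2) + 30 = 14*2 + 30 = 28 + 30 = 58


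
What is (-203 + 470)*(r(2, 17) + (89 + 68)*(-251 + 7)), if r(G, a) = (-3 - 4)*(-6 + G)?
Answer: -10220760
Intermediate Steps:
r(G, a) = 42 - 7*G (r(G, a) = -7*(-6 + G) = 42 - 7*G)
(-203 + 470)*(r(2, 17) + (89 + 68)*(-251 + 7)) = (-203 + 470)*((42 - 7*2) + (89 + 68)*(-251 + 7)) = 267*((42 - 14) + 157*(-244)) = 267*(28 - 38308) = 267*(-38280) = -10220760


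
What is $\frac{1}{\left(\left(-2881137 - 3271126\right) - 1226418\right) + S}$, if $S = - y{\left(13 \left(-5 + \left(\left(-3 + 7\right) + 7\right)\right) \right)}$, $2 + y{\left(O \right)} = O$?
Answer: $- \frac{1}{7378757} \approx -1.3552 \cdot 10^{-7}$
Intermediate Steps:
$y{\left(O \right)} = -2 + O$
$S = -76$ ($S = - (-2 + 13 \left(-5 + \left(\left(-3 + 7\right) + 7\right)\right)) = - (-2 + 13 \left(-5 + \left(4 + 7\right)\right)) = - (-2 + 13 \left(-5 + 11\right)) = - (-2 + 13 \cdot 6) = - (-2 + 78) = \left(-1\right) 76 = -76$)
$\frac{1}{\left(\left(-2881137 - 3271126\right) - 1226418\right) + S} = \frac{1}{\left(\left(-2881137 - 3271126\right) - 1226418\right) - 76} = \frac{1}{\left(-6152263 - 1226418\right) - 76} = \frac{1}{-7378681 - 76} = \frac{1}{-7378757} = - \frac{1}{7378757}$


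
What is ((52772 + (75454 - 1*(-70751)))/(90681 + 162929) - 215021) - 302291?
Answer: -131195297343/253610 ≈ -5.1731e+5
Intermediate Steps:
((52772 + (75454 - 1*(-70751)))/(90681 + 162929) - 215021) - 302291 = ((52772 + (75454 + 70751))/253610 - 215021) - 302291 = ((52772 + 146205)*(1/253610) - 215021) - 302291 = (198977*(1/253610) - 215021) - 302291 = (198977/253610 - 215021) - 302291 = -54531276833/253610 - 302291 = -131195297343/253610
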